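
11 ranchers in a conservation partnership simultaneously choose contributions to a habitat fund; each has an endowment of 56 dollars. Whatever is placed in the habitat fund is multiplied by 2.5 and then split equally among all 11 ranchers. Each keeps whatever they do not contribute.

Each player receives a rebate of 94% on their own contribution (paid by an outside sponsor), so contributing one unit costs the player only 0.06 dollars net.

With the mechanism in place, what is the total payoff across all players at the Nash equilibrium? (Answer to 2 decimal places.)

2119.04 dollars

Under the mechanism each unit contributed yields (2.5/11) / 0.06 = 3.7879 back to its contributor per unit of net cost, which exceeds 1, making full contribution the dominant choice for everyone.
At the Nash equilibrium everyone contributes 56. Group total payoff = 11 × (56 × 0.94 + 2.5 × 56) = 2119.04.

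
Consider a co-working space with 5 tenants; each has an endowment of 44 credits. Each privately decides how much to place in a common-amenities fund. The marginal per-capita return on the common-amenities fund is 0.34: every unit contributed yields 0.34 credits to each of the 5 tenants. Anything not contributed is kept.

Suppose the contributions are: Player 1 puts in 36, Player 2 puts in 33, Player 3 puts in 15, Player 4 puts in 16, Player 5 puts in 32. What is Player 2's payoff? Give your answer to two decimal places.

Total contributed: 36 + 33 + 15 + 16 + 32 = 132.
Each receives 0.34 × 132 = 44.88 from the common-amenities fund.
Player 2 keeps 44 − 33 = 11, so Player 2's payoff is 11 + 44.88 = 55.88.

55.88 credits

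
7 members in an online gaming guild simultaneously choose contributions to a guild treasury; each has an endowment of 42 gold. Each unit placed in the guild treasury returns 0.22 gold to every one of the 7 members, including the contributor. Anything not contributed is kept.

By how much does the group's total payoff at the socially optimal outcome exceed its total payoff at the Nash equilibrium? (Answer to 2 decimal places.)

158.76 gold

The private return per contributed unit is 0.22 < 1, so contributing 0 is dominant for every player. At the Nash equilibrium everyone keeps their 42, and the group total is 7 × 42 = 294.
Each contributed unit returns 1.540 to the group as a whole (0.22 to each of 7 players), which exceeds 1, so the social optimum is full contribution: group total = 1.540 × 294 = 452.76.
Efficiency loss = 452.76 − 294 = 158.76.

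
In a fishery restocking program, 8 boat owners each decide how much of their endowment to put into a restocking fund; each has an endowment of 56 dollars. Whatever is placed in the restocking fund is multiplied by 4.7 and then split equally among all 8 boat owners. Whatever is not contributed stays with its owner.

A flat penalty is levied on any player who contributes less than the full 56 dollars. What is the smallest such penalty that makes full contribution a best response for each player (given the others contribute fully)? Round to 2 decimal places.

23.10 dollars

Given the others contribute fully, the best deviation is to contribute 0 (any partial contribution still incurs the fine and gives up units whose private return 0.5875 is below 1).
Deviating from 56 to 0 saves 56 dollars but forfeits the deviator's share of the drop in the restocking fund: 4.7/8 × 56 = 32.90.
So the deviation gain is 56 − 32.90 = 23.10, and the fine must be at least 23.10 dollars to wipe it out.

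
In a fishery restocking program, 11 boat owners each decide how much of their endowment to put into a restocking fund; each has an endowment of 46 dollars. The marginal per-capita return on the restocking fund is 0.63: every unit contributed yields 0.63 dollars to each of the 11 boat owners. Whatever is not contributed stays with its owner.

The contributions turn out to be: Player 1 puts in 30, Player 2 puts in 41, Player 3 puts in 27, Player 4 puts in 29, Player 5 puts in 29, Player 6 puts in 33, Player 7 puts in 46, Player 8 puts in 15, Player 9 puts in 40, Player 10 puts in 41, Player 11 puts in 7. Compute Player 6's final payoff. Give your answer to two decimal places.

225.94 dollars

Total contributed: 30 + 41 + 27 + 29 + 29 + 33 + 46 + 15 + 40 + 41 + 7 = 338.
Each receives 0.63 × 338 = 212.94 from the restocking fund.
Player 6 keeps 46 − 33 = 13, so Player 6's payoff is 13 + 212.94 = 225.94.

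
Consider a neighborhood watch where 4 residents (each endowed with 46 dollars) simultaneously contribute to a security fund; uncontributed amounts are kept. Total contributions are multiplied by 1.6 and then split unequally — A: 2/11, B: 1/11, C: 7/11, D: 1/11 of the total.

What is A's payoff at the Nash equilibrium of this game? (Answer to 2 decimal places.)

Each unit j contributes comes back to j as 1.6 × (j's share), so j prefers to contribute only if that share exceeds 1/1.6 = 0.6250; otherwise keeping the unit dominates.
C alone (share 7/11) is above the threshold, contributing 46; the remaining 3 contribute 0. Total contributed: 46.
A keeps 46 and receives 1.6 × 46 × 2/11 = 13.38 from the security fund, for a payoff of 59.38.

59.38 dollars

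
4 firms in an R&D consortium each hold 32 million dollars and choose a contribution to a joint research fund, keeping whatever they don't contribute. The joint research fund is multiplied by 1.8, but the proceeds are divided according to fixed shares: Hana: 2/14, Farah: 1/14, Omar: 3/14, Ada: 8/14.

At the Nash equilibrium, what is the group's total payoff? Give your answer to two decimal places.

Player j's private return per contributed unit is 1.8 × (j's share). Contributing is weakly dominant for j when that share is at least 1/1.8 = 0.5556, and contributing 0 is dominant otherwise.
Ada alone (share 8/14) is above the threshold, contributing 32; the remaining 3 contribute 0. Total contributed: 32.
The joint research fund pays out 1.8 × 32 = 57.60 in total (split across the unequal shares, but the aggregate is all that matters for the group sum).
The 3 free-riders keep 32 each, adding 96. Group total = 96 + 57.60 = 153.60.

153.60 million dollars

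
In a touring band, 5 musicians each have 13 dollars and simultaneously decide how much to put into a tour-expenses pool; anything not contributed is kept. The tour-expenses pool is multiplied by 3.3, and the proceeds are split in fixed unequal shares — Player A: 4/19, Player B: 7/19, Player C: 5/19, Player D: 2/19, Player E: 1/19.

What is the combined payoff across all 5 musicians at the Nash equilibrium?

94.90 dollars

For player j, contributing a unit is worthwhile iff 3.3 × (j's share) ≥ 1, i.e. iff j's share is at least 0.3030.
The only share above 0.3030 is Player B's 7/19, contributing 13; the remaining 4 contribute 0. Total contributed: 13.
The tour-expenses pool pays out 3.3 × 13 = 42.90 in total (split across the unequal shares, but the aggregate is all that matters for the group sum).
The 4 free-riders keep 13 each, adding 52. Group total = 52 + 42.90 = 94.90.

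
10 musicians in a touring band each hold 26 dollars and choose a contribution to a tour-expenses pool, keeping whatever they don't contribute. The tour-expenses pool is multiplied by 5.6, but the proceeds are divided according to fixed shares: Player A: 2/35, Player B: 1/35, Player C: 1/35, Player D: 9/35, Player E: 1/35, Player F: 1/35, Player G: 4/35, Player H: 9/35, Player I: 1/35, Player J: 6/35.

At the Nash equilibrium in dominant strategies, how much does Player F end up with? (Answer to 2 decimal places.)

34.32 dollars

Each unit j contributes comes back to j as 5.6 × (j's share), so j prefers to contribute only if that share exceeds 1/5.6 = 0.1786; otherwise keeping the unit dominates.
Player D and Player H are above the threshold, contributing 26 each; the remaining 8 contribute 0. Total contributed: 52.
Player F keeps 26 and receives 5.6 × 52 × 1/35 = 8.32 from the tour-expenses pool, for a payoff of 34.32.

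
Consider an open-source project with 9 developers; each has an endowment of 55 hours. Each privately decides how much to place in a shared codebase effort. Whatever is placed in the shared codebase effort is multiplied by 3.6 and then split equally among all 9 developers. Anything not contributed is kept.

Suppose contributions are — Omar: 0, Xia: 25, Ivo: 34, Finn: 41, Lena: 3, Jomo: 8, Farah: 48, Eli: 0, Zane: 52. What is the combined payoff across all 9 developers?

Total contributed: 0 + 25 + 34 + 41 + 3 + 8 + 48 + 0 + 52 = 211; total kept: 9 × 55 − 211 = 284.
The shared codebase effort pays out 3.6 × 211 = 759.60 in aggregate.
Group total = 284 + 759.60 = 1043.60.

1043.60 hours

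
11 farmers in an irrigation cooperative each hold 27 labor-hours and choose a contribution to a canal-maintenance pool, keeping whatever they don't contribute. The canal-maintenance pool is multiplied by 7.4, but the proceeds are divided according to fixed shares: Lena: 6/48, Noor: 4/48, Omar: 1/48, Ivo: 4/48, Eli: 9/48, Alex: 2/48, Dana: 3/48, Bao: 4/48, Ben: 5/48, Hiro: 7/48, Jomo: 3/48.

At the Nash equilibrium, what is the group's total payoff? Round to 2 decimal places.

642.60 labor-hours

For player j, contributing a unit is worthwhile iff 7.4 × (j's share) ≥ 1, i.e. iff j's share is at least 0.1351.
Eli and Hiro clear that bar, contributing 27 each; the remaining 9 contribute 0. Total contributed: 54.
The canal-maintenance pool pays out 7.4 × 54 = 399.60 in total (split across the unequal shares, but the aggregate is all that matters for the group sum).
The 9 free-riders keep 27 each, adding 243. Group total = 243 + 399.60 = 642.60.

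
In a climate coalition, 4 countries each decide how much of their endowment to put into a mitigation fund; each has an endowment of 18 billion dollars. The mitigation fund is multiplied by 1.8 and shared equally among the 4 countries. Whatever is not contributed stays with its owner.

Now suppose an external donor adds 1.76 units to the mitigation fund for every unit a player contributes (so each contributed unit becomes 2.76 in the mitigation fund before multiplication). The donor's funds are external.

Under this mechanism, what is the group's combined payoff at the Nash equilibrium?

The effective private return per unit is now 1.8 × 2.76 / 4 = 1.2420 > 1, so every player's dominant strategy flips to full contribution.
So the Nash equilibrium is full contribution by all 4; the group earns 1.8 × 2.76 × 72 = 357.70.

357.70 billion dollars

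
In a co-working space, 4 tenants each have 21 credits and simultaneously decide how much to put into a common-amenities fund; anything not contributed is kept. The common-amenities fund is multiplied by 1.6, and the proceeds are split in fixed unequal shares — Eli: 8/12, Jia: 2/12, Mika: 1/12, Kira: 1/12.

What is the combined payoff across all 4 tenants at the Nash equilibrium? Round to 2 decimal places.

Player j's private return per contributed unit is 1.6 × (j's share). Contributing is weakly dominant for j when that share is at least 1/1.6 = 0.6250, and contributing 0 is dominant otherwise.
Eli alone (share 8/12) is above the threshold, contributing 21; the remaining 3 contribute 0. Total contributed: 21.
The common-amenities fund pays out 1.6 × 21 = 33.60 in total (split across the unequal shares, but the aggregate is all that matters for the group sum).
The 3 free-riders keep 21 each, adding 63. Group total = 63 + 33.60 = 96.60.

96.60 credits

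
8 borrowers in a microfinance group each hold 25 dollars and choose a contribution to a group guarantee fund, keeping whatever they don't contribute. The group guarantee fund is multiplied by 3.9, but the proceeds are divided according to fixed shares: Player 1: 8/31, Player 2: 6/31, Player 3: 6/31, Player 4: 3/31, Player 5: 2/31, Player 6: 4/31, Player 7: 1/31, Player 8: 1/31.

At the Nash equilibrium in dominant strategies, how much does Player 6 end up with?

Player j's private return per contributed unit is 3.9 × (j's share). Contributing is weakly dominant for j when that share is at least 1/3.9 = 0.2564, and contributing 0 is dominant otherwise.
Player 1 alone (share 8/31) is above the threshold, contributing 25; the remaining 7 contribute 0. Total contributed: 25.
Player 6 keeps 25 and receives 3.9 × 25 × 4/31 = 12.58 from the group guarantee fund, for a payoff of 37.58.

37.58 dollars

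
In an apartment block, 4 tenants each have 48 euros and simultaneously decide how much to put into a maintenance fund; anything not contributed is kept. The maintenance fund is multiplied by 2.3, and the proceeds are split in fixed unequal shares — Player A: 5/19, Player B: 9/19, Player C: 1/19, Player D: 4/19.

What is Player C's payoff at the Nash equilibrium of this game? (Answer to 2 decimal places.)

53.81 euros

A player with share s gets back 2.3·s per unit contributed, so full contribution is dominant for anyone with s > 1/2.3 = 0.4348 and zero contribution is dominant for anyone below.
Player B alone (share 9/19) is above the threshold, contributing 48; the remaining 3 contribute 0. Total contributed: 48.
Player C keeps 48 and receives 2.3 × 48 × 1/19 = 5.81 from the maintenance fund, for a payoff of 53.81.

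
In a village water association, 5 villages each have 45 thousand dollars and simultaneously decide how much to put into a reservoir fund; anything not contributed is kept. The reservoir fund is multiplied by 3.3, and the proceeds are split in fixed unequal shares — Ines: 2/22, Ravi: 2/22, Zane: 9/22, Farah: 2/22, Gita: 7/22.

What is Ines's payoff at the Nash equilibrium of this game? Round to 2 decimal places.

For player j, contributing a unit is worthwhile iff 3.3 × (j's share) ≥ 1, i.e. iff j's share is at least 0.3030.
Zane and Gita clear that bar, contributing 45 each; the remaining 3 contribute 0. Total contributed: 90.
Ines keeps 45 and receives 3.3 × 90 × 2/22 = 27.00 from the reservoir fund, for a payoff of 72.00.

72.00 thousand dollars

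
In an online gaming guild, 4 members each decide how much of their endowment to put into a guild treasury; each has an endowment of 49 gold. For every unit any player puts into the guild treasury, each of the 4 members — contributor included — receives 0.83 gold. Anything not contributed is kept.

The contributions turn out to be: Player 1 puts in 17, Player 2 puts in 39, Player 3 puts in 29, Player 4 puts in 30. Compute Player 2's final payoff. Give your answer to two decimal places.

Total contributed: 17 + 39 + 29 + 30 = 115.
Each receives 0.83 × 115 = 95.45 from the guild treasury.
Player 2 keeps 49 − 39 = 10, so Player 2's payoff is 10 + 95.45 = 105.45.

105.45 gold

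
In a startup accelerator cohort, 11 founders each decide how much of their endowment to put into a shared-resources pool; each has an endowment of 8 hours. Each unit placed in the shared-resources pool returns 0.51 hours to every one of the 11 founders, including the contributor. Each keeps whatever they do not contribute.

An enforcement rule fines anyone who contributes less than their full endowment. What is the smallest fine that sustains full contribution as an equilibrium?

3.92 hours

Given the others contribute fully, the best deviation is to contribute 0 (any partial contribution still incurs the fine and gives up units whose private return 0.51 is below 1).
Deviating from 8 to 0 saves 8 hours but forfeits the deviator's share of the drop in the shared-resources pool: 0.51 × 8 = 4.08.
So the deviation gain is 8 − 4.08 = 3.92, and the fine must be at least 3.92 hours to wipe it out.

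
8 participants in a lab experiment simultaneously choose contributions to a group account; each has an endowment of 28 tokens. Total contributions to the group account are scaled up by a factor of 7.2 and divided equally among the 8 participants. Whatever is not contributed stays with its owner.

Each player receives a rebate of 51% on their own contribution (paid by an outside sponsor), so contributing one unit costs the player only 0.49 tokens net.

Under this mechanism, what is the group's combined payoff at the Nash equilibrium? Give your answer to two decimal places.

1727.04 tokens

With the mechanism, a contributed unit returns (7.2/8) / 0.49 = 1.8367 per unit of net cost to the contributor — now above 1 — so contributing fully is weakly dominant for every player.
At the Nash equilibrium everyone contributes 28. Group total payoff = 8 × (28 × 0.51 + 7.2 × 28) = 1727.04.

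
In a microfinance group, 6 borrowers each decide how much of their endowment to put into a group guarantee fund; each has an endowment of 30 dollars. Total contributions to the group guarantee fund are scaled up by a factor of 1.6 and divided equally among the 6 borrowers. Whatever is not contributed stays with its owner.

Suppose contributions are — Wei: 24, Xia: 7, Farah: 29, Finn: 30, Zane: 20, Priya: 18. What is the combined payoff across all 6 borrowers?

Total contributed: 24 + 7 + 29 + 30 + 20 + 18 = 128; total kept: 6 × 30 − 128 = 52.
The group guarantee fund pays out 1.6 × 128 = 204.80 in aggregate.
Group total = 52 + 204.80 = 256.80.

256.80 dollars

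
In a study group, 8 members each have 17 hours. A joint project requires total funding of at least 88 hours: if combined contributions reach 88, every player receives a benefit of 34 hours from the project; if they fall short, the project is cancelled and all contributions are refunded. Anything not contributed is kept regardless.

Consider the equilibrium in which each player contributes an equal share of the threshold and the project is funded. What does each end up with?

40 hours

Equal share of the threshold: 88/8 = 11.
At this profile no one gains by cutting their contribution: any cut drops the total below 88, the project is cancelled, contributions are refunded, and the deviator ends with 17, which is less than 17 − 11 + 34 = 40. Contributing more than 11 just wastes the excess. So contributing exactly 11 is a best response.
Each player's payoff: 17 − 11 + 34 = 40.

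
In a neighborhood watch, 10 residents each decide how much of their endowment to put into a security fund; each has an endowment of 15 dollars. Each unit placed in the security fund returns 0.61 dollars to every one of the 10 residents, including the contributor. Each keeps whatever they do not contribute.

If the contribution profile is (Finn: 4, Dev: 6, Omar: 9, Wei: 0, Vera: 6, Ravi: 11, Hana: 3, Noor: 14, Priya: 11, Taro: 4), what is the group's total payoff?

Total contributed: 4 + 6 + 9 + 0 + 6 + 11 + 3 + 14 + 11 + 4 = 68; total kept: 10 × 15 − 68 = 82.
The security fund pays out 0.61 × 10 × 68 = 414.80 in aggregate.
Group total = 82 + 414.80 = 496.80.

496.80 dollars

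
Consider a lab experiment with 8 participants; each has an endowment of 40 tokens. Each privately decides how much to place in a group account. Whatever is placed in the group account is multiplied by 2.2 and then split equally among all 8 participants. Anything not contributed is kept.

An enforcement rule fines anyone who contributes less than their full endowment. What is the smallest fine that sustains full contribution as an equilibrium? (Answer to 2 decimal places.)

29.00 tokens

Given the others contribute fully, the best deviation is to contribute 0 (any partial contribution still incurs the fine and gives up units whose private return 0.2750 is below 1).
Deviating from 40 to 0 saves 40 tokens but forfeits the deviator's share of the drop in the group account: 2.2/8 × 40 = 11.00.
So the deviation gain is 40 − 11.00 = 29.00, and the fine must be at least 29.00 tokens to wipe it out.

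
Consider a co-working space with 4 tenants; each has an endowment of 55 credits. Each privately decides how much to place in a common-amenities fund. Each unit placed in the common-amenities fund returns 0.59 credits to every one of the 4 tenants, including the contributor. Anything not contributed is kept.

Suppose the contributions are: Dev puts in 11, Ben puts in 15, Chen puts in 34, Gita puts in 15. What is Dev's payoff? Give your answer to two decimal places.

88.25 credits

Total contributed: 11 + 15 + 34 + 15 = 75.
Each receives 0.59 × 75 = 44.25 from the common-amenities fund.
Dev keeps 55 − 11 = 44, so Dev's payoff is 44 + 44.25 = 88.25.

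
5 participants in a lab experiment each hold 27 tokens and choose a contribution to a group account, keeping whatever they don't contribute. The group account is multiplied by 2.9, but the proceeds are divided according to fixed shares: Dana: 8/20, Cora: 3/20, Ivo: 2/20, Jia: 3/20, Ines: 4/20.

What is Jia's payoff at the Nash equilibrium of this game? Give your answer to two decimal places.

38.75 tokens

For player j, contributing a unit is worthwhile iff 2.9 × (j's share) ≥ 1, i.e. iff j's share is at least 0.3448.
The only share above 0.3448 is Dana's 8/20, contributing 27; the remaining 4 contribute 0. Total contributed: 27.
Jia keeps 27 and receives 2.9 × 27 × 3/20 = 11.75 from the group account, for a payoff of 38.75.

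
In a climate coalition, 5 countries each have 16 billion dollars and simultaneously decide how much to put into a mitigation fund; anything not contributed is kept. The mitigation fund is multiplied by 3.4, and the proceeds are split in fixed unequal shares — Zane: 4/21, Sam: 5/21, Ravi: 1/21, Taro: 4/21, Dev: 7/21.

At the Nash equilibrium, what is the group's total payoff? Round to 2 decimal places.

118.40 billion dollars

Player j's private return per contributed unit is 3.4 × (j's share). Contributing is weakly dominant for j when that share is at least 1/3.4 = 0.2941, and contributing 0 is dominant otherwise.
Dev alone (share 7/21) is above the threshold, contributing 16; the remaining 4 contribute 0. Total contributed: 16.
The mitigation fund pays out 3.4 × 16 = 54.40 in total (split across the unequal shares, but the aggregate is all that matters for the group sum).
The 4 free-riders keep 16 each, adding 64. Group total = 64 + 54.40 = 118.40.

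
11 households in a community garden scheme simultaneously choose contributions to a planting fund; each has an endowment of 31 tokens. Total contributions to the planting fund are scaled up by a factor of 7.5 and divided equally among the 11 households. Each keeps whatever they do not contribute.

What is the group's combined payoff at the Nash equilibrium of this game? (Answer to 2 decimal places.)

341.00 tokens

Each contributed unit returns 7.5/11 = 0.6818 to its contributor — below 1 — so contributing 0 is dominant for every player. At the Nash equilibrium everyone keeps their 31, and the group total is 11 × 31 = 341.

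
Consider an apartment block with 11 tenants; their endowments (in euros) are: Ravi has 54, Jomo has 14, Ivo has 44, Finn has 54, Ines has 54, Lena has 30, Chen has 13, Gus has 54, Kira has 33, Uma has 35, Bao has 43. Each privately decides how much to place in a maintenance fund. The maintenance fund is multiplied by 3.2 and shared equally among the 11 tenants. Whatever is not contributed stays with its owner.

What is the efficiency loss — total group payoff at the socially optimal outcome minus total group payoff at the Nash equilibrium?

The private return per contributed unit is 3.2/11 = 0.2909 < 1 for every player regardless of endowment, so the Nash equilibrium is zero contribution and the group total is Σ E_j = 54 + 14 + 44 + 54 + 54 + 30 + 13 + 54 + 33 + 35 + 43 = 428.
Each contributed unit returns 3.200 to the group, so the social optimum is full contribution by everyone: group total = 3.200 × 428 = 1369.60.
Efficiency loss = (3.200 − 1) × 428 = 941.60.

941.60 euros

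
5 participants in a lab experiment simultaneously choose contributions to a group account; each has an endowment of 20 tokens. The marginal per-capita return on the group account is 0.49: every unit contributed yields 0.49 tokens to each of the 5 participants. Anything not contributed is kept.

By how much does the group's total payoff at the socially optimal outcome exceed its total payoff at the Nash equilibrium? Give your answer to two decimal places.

145.00 tokens

The private return per contributed unit is 0.49 < 1, so contributing 0 is dominant for every player. At the Nash equilibrium everyone keeps their 20, and the group total is 5 × 20 = 100.
Each contributed unit returns 2.450 to the group as a whole (0.49 to each of 5 players), which exceeds 1, so the social optimum is full contribution: group total = 2.450 × 100 = 245.00.
Efficiency loss = 245.00 − 100 = 145.00.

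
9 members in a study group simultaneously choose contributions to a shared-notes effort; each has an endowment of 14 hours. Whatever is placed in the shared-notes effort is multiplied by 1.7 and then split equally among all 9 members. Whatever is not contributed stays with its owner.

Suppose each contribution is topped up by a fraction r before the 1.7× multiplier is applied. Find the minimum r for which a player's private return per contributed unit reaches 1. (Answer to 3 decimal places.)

4.294

With matching at rate r, one contributed unit becomes (1 + r) in the shared-notes effort and returns 1.7 × (1 + r) / 9 to the contributor.
Setting this equal to 1: 1 + r = 9/1.7 = 5.2941.
So the minimum matching rate is r = 5.2941 − 1 = 4.294.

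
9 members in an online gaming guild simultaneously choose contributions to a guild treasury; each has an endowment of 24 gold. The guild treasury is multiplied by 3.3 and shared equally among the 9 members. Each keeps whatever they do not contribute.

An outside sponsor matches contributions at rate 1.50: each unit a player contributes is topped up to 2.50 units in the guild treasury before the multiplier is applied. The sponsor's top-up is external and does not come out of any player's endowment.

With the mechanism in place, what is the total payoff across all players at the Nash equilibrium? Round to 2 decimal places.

Even with the mechanism, each unit contributed returns only 3.3 × 2.50 / 9 = 0.9167 per unit of net cost, so contributing nothing is still dominant.
Everyone keeps their endowment and the group total is 9 × 24 = 216.

216.00 gold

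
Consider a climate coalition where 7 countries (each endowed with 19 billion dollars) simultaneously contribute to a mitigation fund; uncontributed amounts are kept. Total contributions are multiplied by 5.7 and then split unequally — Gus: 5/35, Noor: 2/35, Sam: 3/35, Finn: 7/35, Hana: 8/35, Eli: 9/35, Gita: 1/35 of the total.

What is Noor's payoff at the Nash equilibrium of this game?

A player with share s gets back 5.7·s per unit contributed, so full contribution is dominant for anyone with s > 1/5.7 = 0.1754 and zero contribution is dominant for anyone below.
Finn, Hana and Eli clear that bar, contributing 19 each; the remaining 4 contribute 0. Total contributed: 57.
Noor keeps 19 and receives 5.7 × 57 × 2/35 = 18.57 from the mitigation fund, for a payoff of 37.57.

37.57 billion dollars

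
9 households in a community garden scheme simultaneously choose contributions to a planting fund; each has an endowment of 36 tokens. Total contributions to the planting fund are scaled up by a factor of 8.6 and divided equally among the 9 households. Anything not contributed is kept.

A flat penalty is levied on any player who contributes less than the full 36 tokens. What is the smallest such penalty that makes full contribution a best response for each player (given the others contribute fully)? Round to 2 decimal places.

Given the others contribute fully, the best deviation is to contribute 0 (any partial contribution still incurs the fine and gives up units whose private return 0.9556 is below 1).
Deviating from 36 to 0 saves 36 tokens but forfeits the deviator's share of the drop in the planting fund: 8.6/9 × 36 = 34.40.
So the deviation gain is 36 − 34.40 = 1.60, and the fine must be at least 1.60 tokens to wipe it out.

1.60 tokens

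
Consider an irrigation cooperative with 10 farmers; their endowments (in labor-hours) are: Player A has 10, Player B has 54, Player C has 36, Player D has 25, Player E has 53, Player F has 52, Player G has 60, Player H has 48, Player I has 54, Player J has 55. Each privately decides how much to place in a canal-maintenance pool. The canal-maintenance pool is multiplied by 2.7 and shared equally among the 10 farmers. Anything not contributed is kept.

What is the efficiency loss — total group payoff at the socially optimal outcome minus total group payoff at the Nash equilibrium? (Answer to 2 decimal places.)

759.90 labor-hours

The private return per contributed unit is 2.7/10 = 0.2700 < 1 for every player regardless of endowment, so the Nash equilibrium is zero contribution and the group total is Σ E_j = 10 + 54 + 36 + 25 + 53 + 52 + 60 + 48 + 54 + 55 = 447.
Each contributed unit returns 2.700 to the group, so the social optimum is full contribution by everyone: group total = 2.700 × 447 = 1206.90.
Efficiency loss = (2.700 − 1) × 447 = 759.90.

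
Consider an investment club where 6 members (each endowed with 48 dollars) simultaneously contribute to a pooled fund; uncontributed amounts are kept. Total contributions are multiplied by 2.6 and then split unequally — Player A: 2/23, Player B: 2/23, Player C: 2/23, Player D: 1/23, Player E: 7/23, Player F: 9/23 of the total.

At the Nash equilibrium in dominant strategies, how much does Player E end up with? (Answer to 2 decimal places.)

85.98 dollars

A player with share s gets back 2.6·s per unit contributed, so full contribution is dominant for anyone with s > 1/2.6 = 0.3846 and zero contribution is dominant for anyone below.
Only Player F (9/23) clears that bar, contributing 48; the remaining 5 contribute 0. Total contributed: 48.
Player E keeps 48 and receives 2.6 × 48 × 7/23 = 37.98 from the pooled fund, for a payoff of 85.98.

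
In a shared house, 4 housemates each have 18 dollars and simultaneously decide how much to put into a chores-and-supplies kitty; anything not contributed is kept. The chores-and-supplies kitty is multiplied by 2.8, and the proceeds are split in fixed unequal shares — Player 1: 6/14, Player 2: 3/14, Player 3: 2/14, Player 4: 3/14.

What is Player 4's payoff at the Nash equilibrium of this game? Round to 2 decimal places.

28.80 dollars

For player j, contributing a unit is worthwhile iff 2.8 × (j's share) ≥ 1, i.e. iff j's share is at least 0.3571.
Player 1 alone (share 6/14) is above the threshold, contributing 18; the remaining 3 contribute 0. Total contributed: 18.
Player 4 keeps 18 and receives 2.8 × 18 × 3/14 = 10.80 from the chores-and-supplies kitty, for a payoff of 28.80.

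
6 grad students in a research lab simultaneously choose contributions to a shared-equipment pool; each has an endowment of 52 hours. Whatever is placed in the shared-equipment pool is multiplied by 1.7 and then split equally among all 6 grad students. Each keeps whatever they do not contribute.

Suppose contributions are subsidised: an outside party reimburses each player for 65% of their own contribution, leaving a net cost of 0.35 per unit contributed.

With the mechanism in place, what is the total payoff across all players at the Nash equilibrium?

312.00 hours

With the mechanism, a contributed unit returns (1.7/6) / 0.35 = 0.8095 per unit of net cost — still below 1 — so contributing 0 remains dominant for every player.
At the Nash equilibrium no one contributes; group total payoff = 6 × 52 = 312.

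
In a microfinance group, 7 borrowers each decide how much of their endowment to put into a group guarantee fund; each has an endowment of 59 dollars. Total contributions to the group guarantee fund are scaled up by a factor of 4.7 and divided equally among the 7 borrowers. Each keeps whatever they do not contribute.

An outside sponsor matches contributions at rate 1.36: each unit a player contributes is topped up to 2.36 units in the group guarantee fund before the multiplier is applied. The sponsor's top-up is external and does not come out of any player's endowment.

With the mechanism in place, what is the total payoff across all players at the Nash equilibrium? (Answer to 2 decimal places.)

Under the mechanism each unit contributed yields 4.7 × 2.36 / 7 = 1.5846 back to its contributor per unit of net cost, which exceeds 1, making full contribution the dominant choice for everyone.
So the Nash equilibrium is full contribution by all 7; the group earns 4.7 × 2.36 × 413 = 4581.00.

4581.00 dollars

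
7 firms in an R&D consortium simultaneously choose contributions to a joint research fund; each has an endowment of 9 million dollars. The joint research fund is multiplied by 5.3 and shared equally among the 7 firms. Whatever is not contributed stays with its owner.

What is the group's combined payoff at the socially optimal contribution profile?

333.90 million dollars

Each contributed unit returns 5.300 to the group as a whole (0.7571 to each of 7 players), which exceeds 1, so the social optimum is full contribution: group total = 5.300 × 63 = 333.90.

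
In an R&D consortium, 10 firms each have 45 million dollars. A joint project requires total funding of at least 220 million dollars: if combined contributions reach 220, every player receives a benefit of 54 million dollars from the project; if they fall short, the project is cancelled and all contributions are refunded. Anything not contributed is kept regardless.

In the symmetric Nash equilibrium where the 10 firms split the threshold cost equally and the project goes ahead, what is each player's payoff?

77 million dollars

Equal share of the threshold: 220/10 = 22.
At this profile no one gains by cutting their contribution: any cut drops the total below 220, the project is cancelled, contributions are refunded, and the deviator ends with 45, which is less than 45 − 22 + 54 = 77. Contributing more than 22 just wastes the excess. So contributing exactly 22 is a best response.
Each player's payoff: 45 − 22 + 54 = 77.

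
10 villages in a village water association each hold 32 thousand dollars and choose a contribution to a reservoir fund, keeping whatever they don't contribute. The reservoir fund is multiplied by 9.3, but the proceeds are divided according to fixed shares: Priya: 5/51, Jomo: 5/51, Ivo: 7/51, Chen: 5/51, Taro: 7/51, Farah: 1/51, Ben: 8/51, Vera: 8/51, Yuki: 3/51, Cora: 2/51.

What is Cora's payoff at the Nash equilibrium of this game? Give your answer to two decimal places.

Player j's private return per contributed unit is 9.3 × (j's share). Contributing is weakly dominant for j when that share is at least 1/9.3 = 0.1075, and contributing 0 is dominant otherwise.
Ivo, Taro, Ben and Vera clear that bar, contributing 32 each; the remaining 6 contribute 0. Total contributed: 128.
Cora keeps 32 and receives 9.3 × 128 × 2/51 = 46.68 from the reservoir fund, for a payoff of 78.68.

78.68 thousand dollars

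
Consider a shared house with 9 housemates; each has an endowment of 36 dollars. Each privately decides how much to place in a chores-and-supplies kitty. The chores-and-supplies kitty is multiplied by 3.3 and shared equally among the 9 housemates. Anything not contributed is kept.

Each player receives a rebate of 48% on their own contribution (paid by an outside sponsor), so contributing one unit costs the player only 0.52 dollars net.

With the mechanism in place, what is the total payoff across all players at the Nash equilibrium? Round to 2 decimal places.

324.00 dollars

The effective private return is (3.3/9) / 0.52 = 0.7051, which is still under 1, so the mechanism doesn't change anyone's dominant strategy: zero contribution.
Everyone keeps their endowment and the group total is 9 × 36 = 324.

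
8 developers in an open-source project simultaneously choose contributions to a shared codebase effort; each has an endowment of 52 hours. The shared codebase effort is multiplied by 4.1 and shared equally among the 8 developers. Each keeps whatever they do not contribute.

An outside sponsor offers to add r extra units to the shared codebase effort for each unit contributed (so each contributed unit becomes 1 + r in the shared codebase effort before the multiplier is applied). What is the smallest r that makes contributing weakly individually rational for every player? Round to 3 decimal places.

With matching at rate r, one contributed unit becomes (1 + r) in the shared codebase effort and returns 4.1 × (1 + r) / 8 to the contributor.
Setting this equal to 1: 1 + r = 8/4.1 = 1.9512.
So the minimum matching rate is r = 1.9512 − 1 = 0.951.

0.951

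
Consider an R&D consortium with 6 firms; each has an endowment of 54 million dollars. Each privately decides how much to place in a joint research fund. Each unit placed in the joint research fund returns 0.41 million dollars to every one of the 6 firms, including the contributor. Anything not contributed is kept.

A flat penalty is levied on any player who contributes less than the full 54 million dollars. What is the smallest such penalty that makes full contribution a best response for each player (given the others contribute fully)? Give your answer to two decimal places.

31.86 million dollars

Given the others contribute fully, the best deviation is to contribute 0 (any partial contribution still incurs the fine and gives up units whose private return 0.41 is below 1).
Deviating from 54 to 0 saves 54 million dollars but forfeits the deviator's share of the drop in the joint research fund: 0.41 × 54 = 22.14.
So the deviation gain is 54 − 22.14 = 31.86, and the fine must be at least 31.86 million dollars to wipe it out.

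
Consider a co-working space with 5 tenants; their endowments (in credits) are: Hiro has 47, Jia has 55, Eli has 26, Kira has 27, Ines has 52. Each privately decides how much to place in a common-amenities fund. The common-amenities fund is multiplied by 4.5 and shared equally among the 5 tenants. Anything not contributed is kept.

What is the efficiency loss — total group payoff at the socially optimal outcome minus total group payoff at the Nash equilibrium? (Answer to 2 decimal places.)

The private return per contributed unit is 4.5/5 = 0.9000 < 1 for every player regardless of endowment, so the Nash equilibrium is zero contribution and the group total is Σ E_j = 47 + 55 + 26 + 27 + 52 = 207.
Each contributed unit returns 4.500 to the group, so the social optimum is full contribution by everyone: group total = 4.500 × 207 = 931.50.
Efficiency loss = (4.500 − 1) × 207 = 724.50.

724.50 credits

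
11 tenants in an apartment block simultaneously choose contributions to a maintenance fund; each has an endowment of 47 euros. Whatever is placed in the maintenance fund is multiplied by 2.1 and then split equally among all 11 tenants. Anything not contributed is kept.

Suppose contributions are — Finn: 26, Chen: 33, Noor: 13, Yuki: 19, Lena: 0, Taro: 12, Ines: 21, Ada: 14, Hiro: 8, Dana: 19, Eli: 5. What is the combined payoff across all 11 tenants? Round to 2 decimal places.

704.00 euros

Total contributed: 26 + 33 + 13 + 19 + 0 + 12 + 21 + 14 + 8 + 19 + 5 = 170; total kept: 11 × 47 − 170 = 347.
The maintenance fund pays out 2.1 × 170 = 357.00 in aggregate.
Group total = 347 + 357.00 = 704.00.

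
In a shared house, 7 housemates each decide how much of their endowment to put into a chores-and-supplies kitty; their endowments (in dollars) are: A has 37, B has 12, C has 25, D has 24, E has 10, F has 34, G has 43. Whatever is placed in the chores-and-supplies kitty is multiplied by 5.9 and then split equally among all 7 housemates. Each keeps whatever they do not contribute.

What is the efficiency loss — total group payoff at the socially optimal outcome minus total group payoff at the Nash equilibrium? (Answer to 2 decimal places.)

The private return per contributed unit is 5.9/7 = 0.8429 < 1 for every player regardless of endowment, so the Nash equilibrium is zero contribution and the group total is Σ E_j = 37 + 12 + 25 + 24 + 10 + 34 + 43 = 185.
Each contributed unit returns 5.900 to the group, so the social optimum is full contribution by everyone: group total = 5.900 × 185 = 1091.50.
Efficiency loss = (5.900 − 1) × 185 = 906.50.

906.50 dollars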